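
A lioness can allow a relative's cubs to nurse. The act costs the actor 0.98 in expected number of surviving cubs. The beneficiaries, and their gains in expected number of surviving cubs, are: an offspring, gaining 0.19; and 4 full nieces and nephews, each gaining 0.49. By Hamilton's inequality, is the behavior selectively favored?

Hamilton's rule: the trait is favored when the sum of r·B over every recipient exceeds the actor's cost C.
r to an offspring = 0.5 (one parent–offspring link: r = (1/2)^1 = 1/2).
r to a full niece or nephew = 0.25 (full aunt/uncle↔niece/nephew: two paths of length 3 through the shared grandparent pair: r = 2·(1/2)^3 = 1/4).
Summing one r·B term per recipient: 1·0.5·0.19 + 4·0.25·0.49 = 0.585.
0.585 < 0.98: the indirect benefit is less than the cost.

No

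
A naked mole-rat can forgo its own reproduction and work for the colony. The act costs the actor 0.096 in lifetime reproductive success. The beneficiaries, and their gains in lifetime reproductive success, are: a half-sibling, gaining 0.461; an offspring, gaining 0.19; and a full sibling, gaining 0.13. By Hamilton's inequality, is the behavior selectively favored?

Yes

Hamilton's rule: the trait is favored when the sum of r·B over every recipient exceeds the actor's cost C.
r to a half-sibling = 0.25 (half-sibs share one parent — one path of length 2: r = (1/2)^2 = 1/4).
r to an offspring = 1/2 (one parent–offspring link: r = (1/2)^1 = 1/2).
r to a full sibling = 1/2 (full sibs share both parents — two paths of length 2: r = 2·(1/2)^2 = 1/2).
Summing one r·B term per recipient: 1·0.25·0.461 + 1·0.5·0.19 + 1·0.5·0.13 = 0.27525.
0.27525 > 0.096: the indirect benefit exceeds the cost.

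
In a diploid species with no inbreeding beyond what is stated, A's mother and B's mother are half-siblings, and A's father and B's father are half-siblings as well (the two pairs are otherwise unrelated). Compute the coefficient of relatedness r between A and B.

0.125

With two independent routes of shared ancestry, r is the sum of the two contributions.
A and B are related in two ways: half first cousins through their mothers (r = 1/16) and half first cousins through their fathers (r = 1/16).
r = 1/16 + 1/16 = 1/8 = 0.125.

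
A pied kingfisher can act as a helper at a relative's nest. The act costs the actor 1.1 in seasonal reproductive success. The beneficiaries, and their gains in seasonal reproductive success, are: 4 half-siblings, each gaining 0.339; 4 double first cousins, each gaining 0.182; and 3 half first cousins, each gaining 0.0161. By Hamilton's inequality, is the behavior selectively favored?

No

Hamilton's rule: the trait is favored when the sum of r·B over every recipient exceeds the actor's cost C.
r to a half-sibling = 1/4 (half-sibs share one parent — one path of length 2: r = (1/2)^2 = 1/4).
r to a double first cousin = 0.25 (double first cousins share both grandparent pairs — four paths of length 4: r = 4·(1/2)^4 = 1/4).
r to a half first cousin = 0.0625 (half first cousins share one grandparent — one path of length 4: r = (1/2)^4 = 1/16).
Summing one r·B term per recipient: 4·0.25·0.339 + 4·0.25·0.182 + 3·0.0625·0.0161 = 0.52401875.
0.52401875 < 1.1: the indirect benefit is less than the cost.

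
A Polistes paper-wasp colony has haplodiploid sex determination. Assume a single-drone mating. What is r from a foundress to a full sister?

0.75

Haplodiploid full sisters inherit their father's entire haploid genome identically (contributing 1/2) and on average half of their mother's contribution (1/2 · 1/2 = 1/4); r = 1/2 + 1/4 = 3/4.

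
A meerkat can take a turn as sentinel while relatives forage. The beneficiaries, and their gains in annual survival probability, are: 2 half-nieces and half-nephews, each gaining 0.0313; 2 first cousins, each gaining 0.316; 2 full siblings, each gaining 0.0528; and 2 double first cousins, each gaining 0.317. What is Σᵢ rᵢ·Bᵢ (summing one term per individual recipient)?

r to a half-niece or half-nephew = 1/8 (half-aunt/uncle↔niece/nephew: one path of length 3: r = (1/2)^3 = 1/8).
r to a first cousin = 1/8 (first cousins share one grandparent pair — two paths of length 4: r = 2·(1/2)^4 = 1/8).
r to a full sibling = 0.5 (full sibs share both parents — two paths of length 2: r = 2·(1/2)^2 = 1/2).
r to a double first cousin = 1/4 (double first cousins share both grandparent pairs — four paths of length 4: r = 4·(1/2)^4 = 1/4).
Summing one r·B term per recipient: 2·0.125·0.0313 + 2·0.125·0.316 + 2·0.5·0.0528 + 2·0.25·0.317 = 0.298125.

0.298125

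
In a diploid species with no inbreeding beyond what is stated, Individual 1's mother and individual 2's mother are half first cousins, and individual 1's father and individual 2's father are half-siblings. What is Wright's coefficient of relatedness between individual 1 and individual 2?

0.078125

Relatedness sums over independent paths through distinct common ancestors.
Individual 1 and individual 2 are related in two ways: half second cousins through their mothers (r = 1/64) and half first cousins through their fathers (r = 1/16).
r = 1/64 + 1/16 = 0.078125.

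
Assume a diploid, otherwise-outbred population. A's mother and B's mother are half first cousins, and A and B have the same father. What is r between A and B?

0.265625

Independent pedigree routes through distinct common ancestors add.
A and B are related in two ways: half second cousins through their mothers (r = 1/64) and half-sibs through their shared father (r = 1/4).
r = 1/64 + 1/4 = 0.265625.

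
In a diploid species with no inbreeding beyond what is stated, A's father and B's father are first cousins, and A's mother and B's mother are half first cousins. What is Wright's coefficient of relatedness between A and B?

Relatedness sums over independent paths through distinct common ancestors.
A and B are related in two ways: second cousins through their fathers (r = 1/32) and half second cousins through their mothers (r = 1/64).
r = 1/32 + 1/64 = 3/64 = 0.046875.

0.046875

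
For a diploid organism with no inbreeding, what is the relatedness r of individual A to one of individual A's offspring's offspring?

0.25

Each parent–offspring link contributes a factor of 1/2, and independent paths through distinct common ancestors add.
Two parent–offspring links: r = (1/2)^2 = 1/4.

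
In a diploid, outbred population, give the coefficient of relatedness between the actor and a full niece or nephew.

Each parent–offspring link contributes a factor of 1/2, and independent paths through distinct common ancestors add.
Full aunt/uncle↔niece/nephew: two paths of length 3 through the shared grandparent pair: r = 2·(1/2)^3 = 1/4.

0.25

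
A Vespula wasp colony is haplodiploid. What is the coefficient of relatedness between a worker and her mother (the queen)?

One meiotic link between diploid queen and diploid daughter: r = 1/2.

0.5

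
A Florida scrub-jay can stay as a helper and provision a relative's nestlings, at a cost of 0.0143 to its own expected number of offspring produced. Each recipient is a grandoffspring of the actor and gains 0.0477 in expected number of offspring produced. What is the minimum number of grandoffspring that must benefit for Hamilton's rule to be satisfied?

r to a grandoffspring = 0.25 (two parent–offspring links: r = (1/2)^2 = 1/4).
Hamilton's rule: n·r·B > C  ⇒  n > C/(r·B) = 0.0143/(0.25·0.0477) = 1.199.
The smallest integer exceeding 1.199 is 2.

2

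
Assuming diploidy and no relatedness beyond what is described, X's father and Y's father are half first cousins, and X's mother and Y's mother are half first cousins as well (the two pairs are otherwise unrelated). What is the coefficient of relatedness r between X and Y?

0.03125

With two independent routes of shared ancestry, r is the sum of the two contributions.
X and Y are related in two ways: half second cousins through their fathers (r = 1/64) and half second cousins through their mothers (r = 1/64).
r = 1/64 + 1/64 = 1/32 = 0.03125.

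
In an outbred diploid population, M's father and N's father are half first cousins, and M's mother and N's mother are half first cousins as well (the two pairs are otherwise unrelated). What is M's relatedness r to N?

0.03125

With two independent routes of shared ancestry, r is the sum of the two contributions.
M and N are related in two ways: half second cousins through their fathers (r = 1/64) and half second cousins through their mothers (r = 1/64).
r = 1/64 + 1/64 = 0.03125.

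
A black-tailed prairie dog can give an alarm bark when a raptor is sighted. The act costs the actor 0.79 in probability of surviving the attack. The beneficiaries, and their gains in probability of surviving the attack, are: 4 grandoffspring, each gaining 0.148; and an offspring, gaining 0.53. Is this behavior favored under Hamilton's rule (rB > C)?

Hamilton's rule: the trait is favored when the sum of r·B over every recipient exceeds the actor's cost C.
r to a grandoffspring = 1/4 (two parent–offspring links: r = (1/2)^2 = 1/4).
r to an offspring = 1/2 (one parent–offspring link: r = (1/2)^1 = 1/2).
Summing one r·B term per recipient: 4·0.25·0.148 + 1·0.5·0.53 = 0.413.
0.413 < 0.79: the indirect benefit is less than the cost.

No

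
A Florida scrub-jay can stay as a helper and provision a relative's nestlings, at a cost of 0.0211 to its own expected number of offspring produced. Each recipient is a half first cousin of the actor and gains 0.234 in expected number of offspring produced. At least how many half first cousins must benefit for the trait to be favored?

2

r to a half first cousin = 0.0625 (half first cousins share one grandparent — one path of length 4: r = (1/2)^4 = 1/16).
Hamilton's rule: n·r·B > C  ⇒  n > C/(r·B) = 0.0211/(0.0625·0.234) = 1.443.
The smallest integer exceeding 1.443 is 2.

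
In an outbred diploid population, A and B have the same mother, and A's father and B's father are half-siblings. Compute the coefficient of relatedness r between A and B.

0.3125

Independent pedigree routes through distinct common ancestors add.
A and B are related in two ways: half-sibs through their shared mother (r = 1/4) and half first cousins through their fathers (r = 1/16).
r = 1/4 + 1/16 = 5/16 = 0.3125.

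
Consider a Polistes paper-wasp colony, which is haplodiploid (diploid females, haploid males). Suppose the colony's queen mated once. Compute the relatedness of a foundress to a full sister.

Haplodiploid full sisters inherit their father's entire haploid genome identically (contributing 1/2) and on average half of their mother's contribution (1/2 · 1/2 = 1/4); r = 1/2 + 1/4 = 3/4.

0.75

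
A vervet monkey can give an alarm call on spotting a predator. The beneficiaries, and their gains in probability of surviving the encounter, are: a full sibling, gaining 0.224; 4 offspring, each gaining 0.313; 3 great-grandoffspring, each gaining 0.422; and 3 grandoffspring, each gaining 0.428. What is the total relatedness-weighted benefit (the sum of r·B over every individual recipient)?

r to a full sibling = 0.5 (full sibs share both parents — two paths of length 2: r = 2·(1/2)^2 = 1/2).
r to an offspring = 1/2 (one parent–offspring link: r = (1/2)^1 = 1/2).
r to a great-grandoffspring = 1/8 (three parent–offspring links: r = (1/2)^3 = 1/8).
r to a grandoffspring = 1/4 (two parent–offspring links: r = (1/2)^2 = 1/4).
Summing one r·B term per recipient: 1·0.5·0.224 + 4·0.5·0.313 + 3·0.125·0.422 + 3·0.25·0.428 = 1.21725.

1.21725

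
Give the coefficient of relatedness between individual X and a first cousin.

Each parent–offspring link contributes a factor of 1/2, and independent paths through distinct common ancestors add.
First cousins share one grandparent pair — two paths of length 4: r = 2·(1/2)^4 = 1/8.

0.125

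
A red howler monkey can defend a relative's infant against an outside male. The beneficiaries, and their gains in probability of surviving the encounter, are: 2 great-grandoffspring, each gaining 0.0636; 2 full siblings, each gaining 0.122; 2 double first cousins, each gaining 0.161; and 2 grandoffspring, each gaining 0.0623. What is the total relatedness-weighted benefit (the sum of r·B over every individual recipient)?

r to a great-grandoffspring = 0.125 (three parent–offspring links: r = (1/2)^3 = 1/8).
r to a full sibling = 1/2 (full sibs share both parents — two paths of length 2: r = 2·(1/2)^2 = 1/2).
r to a double first cousin = 0.25 (double first cousins share both grandparent pairs — four paths of length 4: r = 4·(1/2)^4 = 1/4).
r to a grandoffspring = 0.25 (two parent–offspring links: r = (1/2)^2 = 1/4).
Summing one r·B term per recipient: 2·0.125·0.0636 + 2·0.5·0.122 + 2·0.25·0.161 + 2·0.25·0.0623 = 0.24955.

0.24955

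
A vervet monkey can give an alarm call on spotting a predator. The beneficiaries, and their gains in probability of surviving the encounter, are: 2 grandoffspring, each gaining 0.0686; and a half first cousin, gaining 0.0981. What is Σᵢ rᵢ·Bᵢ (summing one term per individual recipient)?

r to a grandoffspring = 0.25 (two parent–offspring links: r = (1/2)^2 = 1/4).
r to a half first cousin = 1/16 (half first cousins share one grandparent — one path of length 4: r = (1/2)^4 = 1/16).
Summing one r·B term per recipient: 2·0.25·0.0686 + 1·0.0625·0.0981 = 0.04043125.

0.04043125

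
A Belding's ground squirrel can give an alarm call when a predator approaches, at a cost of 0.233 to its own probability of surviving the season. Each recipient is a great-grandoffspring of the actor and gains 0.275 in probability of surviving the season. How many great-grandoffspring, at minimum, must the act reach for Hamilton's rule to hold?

7

r to a great-grandoffspring = 1/8 (three parent–offspring links: r = (1/2)^3 = 1/8).
Hamilton's rule: n·r·B > C  ⇒  n > C/(r·B) = 0.233/(0.125·0.275) = 6.778.
The smallest integer exceeding 6.778 is 7.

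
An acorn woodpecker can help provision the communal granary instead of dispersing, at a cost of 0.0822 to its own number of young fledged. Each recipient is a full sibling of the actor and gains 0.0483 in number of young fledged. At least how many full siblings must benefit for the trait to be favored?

r to a full sibling = 1/2 (full sibs share both parents — two paths of length 2: r = 2·(1/2)^2 = 1/2).
Hamilton's rule: n·r·B > C  ⇒  n > C/(r·B) = 0.0822/(0.5·0.0483) = 3.404.
The smallest integer exceeding 3.404 is 4.

4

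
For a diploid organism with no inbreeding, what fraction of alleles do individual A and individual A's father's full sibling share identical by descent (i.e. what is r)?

Each parent–offspring link contributes a factor of 1/2, and independent paths through distinct common ancestors add.
Full aunt/uncle↔niece/nephew: two paths of length 3 through the shared grandparent pair: r = 2·(1/2)^3 = 1/4.

0.25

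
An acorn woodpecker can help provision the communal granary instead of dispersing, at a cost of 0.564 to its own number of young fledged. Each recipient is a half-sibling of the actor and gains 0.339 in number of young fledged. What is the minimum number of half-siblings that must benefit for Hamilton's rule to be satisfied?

7

r to a half-sibling = 1/4 (half-sibs share one parent — one path of length 2: r = (1/2)^2 = 1/4).
Hamilton's rule: n·r·B > C  ⇒  n > C/(r·B) = 0.564/(0.25·0.339) = 6.655.
The smallest integer exceeding 6.655 is 7.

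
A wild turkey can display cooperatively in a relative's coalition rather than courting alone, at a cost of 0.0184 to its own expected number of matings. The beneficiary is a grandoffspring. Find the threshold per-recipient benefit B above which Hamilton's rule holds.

r to a grandoffspring = 1/4 (two parent–offspring links: r = (1/2)^2 = 1/4).
Hamilton's rule with n recipients of equal r: n·r·B > C, so B > C/(n·r) = 0.0184/(1·0.25) = 0.0736.

0.0736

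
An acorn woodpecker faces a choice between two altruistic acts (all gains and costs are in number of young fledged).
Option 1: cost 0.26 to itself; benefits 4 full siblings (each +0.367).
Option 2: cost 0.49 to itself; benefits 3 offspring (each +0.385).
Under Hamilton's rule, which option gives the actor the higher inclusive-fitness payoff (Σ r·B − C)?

Option 1

Option 1: r to a full sibling = 0.5.
Option 1: Σ r·B − C = (4·0.5·0.367) − 0.26 = 0.474.
Option 2: r to an offspring = 0.5.
Option 2: Σ r·B − C = (3·0.5·0.385) − 0.49 = 0.0875.
Option 1 has the higher net inclusive-fitness payoff.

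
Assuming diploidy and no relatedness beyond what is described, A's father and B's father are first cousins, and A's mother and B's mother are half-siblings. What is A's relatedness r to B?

0.09375

Relatedness sums over independent paths through distinct common ancestors.
A and B are related in two ways: second cousins through their fathers (r = 1/32) and half first cousins through their mothers (r = 1/16).
r = 1/32 + 1/16 = 3/32 = 0.09375.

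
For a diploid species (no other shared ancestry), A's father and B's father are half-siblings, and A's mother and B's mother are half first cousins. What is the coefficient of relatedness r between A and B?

0.078125

Relatedness sums over independent paths through distinct common ancestors.
A and B are related in two ways: half first cousins through their fathers (r = 1/16) and half second cousins through their mothers (r = 1/64).
r = 1/16 + 1/64 = 5/64 = 0.078125.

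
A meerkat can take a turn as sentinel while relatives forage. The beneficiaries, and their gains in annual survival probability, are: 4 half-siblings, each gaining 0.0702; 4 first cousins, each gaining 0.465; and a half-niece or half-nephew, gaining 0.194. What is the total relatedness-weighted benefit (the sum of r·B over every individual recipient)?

r to a half-sibling = 1/4 (half-sibs share one parent — one path of length 2: r = (1/2)^2 = 1/4).
r to a first cousin = 1/8 (first cousins share one grandparent pair — two paths of length 4: r = 2·(1/2)^4 = 1/8).
r to a half-niece or half-nephew = 0.125 (half-aunt/uncle↔niece/nephew: one path of length 3: r = (1/2)^3 = 1/8).
Summing one r·B term per recipient: 4·0.25·0.0702 + 4·0.125·0.465 + 1·0.125·0.194 = 0.32695.

0.32695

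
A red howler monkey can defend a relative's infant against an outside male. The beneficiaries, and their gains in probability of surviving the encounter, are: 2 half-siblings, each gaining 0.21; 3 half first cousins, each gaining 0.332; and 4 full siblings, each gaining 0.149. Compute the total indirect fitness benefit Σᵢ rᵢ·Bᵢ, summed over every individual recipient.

0.46525

r to a half-sibling = 1/4 (half-sibs share one parent — one path of length 2: r = (1/2)^2 = 1/4).
r to a half first cousin = 1/16 (half first cousins share one grandparent — one path of length 4: r = (1/2)^4 = 1/16).
r to a full sibling = 1/2 (full sibs share both parents — two paths of length 2: r = 2·(1/2)^2 = 1/2).
Summing one r·B term per recipient: 2·0.25·0.21 + 3·0.0625·0.332 + 4·0.5·0.149 = 0.46525.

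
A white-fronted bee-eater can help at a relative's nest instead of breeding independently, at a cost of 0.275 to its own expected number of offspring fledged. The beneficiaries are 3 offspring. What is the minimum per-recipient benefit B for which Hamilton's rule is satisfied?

r to an offspring = 0.5 (one parent–offspring link: r = (1/2)^1 = 1/2).
Hamilton's rule with n recipients of equal r: n·r·B > C, so B > C/(n·r) = 0.275/(3·0.5) = 0.1833.

0.1833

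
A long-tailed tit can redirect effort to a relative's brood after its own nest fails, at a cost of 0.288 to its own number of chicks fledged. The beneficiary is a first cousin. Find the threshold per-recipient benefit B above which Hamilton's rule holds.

r to a first cousin = 1/8 (first cousins share one grandparent pair — two paths of length 4: r = 2·(1/2)^4 = 1/8).
Hamilton's rule with n recipients of equal r: n·r·B > C, so B > C/(n·r) = 0.288/(1·0.125) = 2.304.

2.304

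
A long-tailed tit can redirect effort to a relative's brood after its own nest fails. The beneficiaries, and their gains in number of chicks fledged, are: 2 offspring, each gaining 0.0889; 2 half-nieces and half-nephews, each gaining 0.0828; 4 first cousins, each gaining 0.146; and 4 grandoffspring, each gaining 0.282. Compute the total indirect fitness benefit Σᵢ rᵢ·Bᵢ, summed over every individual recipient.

0.4646

r to an offspring = 1/2 (one parent–offspring link: r = (1/2)^1 = 1/2).
r to a half-niece or half-nephew = 0.125 (half-aunt/uncle↔niece/nephew: one path of length 3: r = (1/2)^3 = 1/8).
r to a first cousin = 1/8 (first cousins share one grandparent pair — two paths of length 4: r = 2·(1/2)^4 = 1/8).
r to a grandoffspring = 1/4 (two parent–offspring links: r = (1/2)^2 = 1/4).
Summing one r·B term per recipient: 2·0.5·0.0889 + 2·0.125·0.0828 + 4·0.125·0.146 + 4·0.25·0.282 = 0.4646.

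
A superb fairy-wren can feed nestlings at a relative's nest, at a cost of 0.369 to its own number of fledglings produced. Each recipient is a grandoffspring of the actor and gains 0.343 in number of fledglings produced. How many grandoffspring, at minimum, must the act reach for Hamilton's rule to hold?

5

r to a grandoffspring = 1/4 (two parent–offspring links: r = (1/2)^2 = 1/4).
Hamilton's rule: n·r·B > C  ⇒  n > C/(r·B) = 0.369/(0.25·0.343) = 4.303.
The smallest integer exceeding 4.303 is 5.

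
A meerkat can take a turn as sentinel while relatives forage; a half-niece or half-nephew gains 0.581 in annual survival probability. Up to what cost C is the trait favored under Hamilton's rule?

0.072625

r to a half-niece or half-nephew = 1/8 (half-aunt/uncle↔niece/nephew: one path of length 3: r = (1/2)^3 = 1/8).
Hamilton's rule: n·r·B > C, so the trait is favored while C < n·r·B = 1·0.125·0.581 = 0.072625.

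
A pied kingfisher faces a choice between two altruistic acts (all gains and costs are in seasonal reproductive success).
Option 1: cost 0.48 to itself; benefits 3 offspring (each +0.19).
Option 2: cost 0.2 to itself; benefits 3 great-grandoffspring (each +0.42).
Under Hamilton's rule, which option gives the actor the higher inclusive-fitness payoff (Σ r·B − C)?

Option 2

Option 1: r to an offspring = 0.5.
Option 1: Σ r·B − C = (3·0.5·0.19) − 0.48 = -0.195.
Option 2: r to a great-grandoffspring = 0.125.
Option 2: Σ r·B − C = (3·0.125·0.42) − 0.2 = -0.0425.
Option 2 has the higher net inclusive-fitness payoff.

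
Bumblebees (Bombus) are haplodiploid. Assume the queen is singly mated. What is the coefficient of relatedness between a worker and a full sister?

0.75

Haplodiploid full sisters inherit their father's entire haploid genome identically (contributing 1/2) and on average half of their mother's contribution (1/2 · 1/2 = 1/4); r = 1/2 + 1/4 = 3/4.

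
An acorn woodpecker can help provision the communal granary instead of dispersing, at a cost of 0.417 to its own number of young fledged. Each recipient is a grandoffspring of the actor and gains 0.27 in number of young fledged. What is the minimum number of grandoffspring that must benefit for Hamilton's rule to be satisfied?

7

r to a grandoffspring = 0.25 (two parent–offspring links: r = (1/2)^2 = 1/4).
Hamilton's rule: n·r·B > C  ⇒  n > C/(r·B) = 0.417/(0.25·0.27) = 6.178.
The smallest integer exceeding 6.178 is 7.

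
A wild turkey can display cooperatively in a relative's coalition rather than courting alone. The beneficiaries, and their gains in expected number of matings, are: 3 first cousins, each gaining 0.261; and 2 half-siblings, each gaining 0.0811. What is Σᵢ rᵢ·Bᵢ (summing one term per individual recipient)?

r to a first cousin = 0.125 (first cousins share one grandparent pair — two paths of length 4: r = 2·(1/2)^4 = 1/8).
r to a half-sibling = 0.25 (half-sibs share one parent — one path of length 2: r = (1/2)^2 = 1/4).
Summing one r·B term per recipient: 3·0.125·0.261 + 2·0.25·0.0811 = 0.138425.

0.138425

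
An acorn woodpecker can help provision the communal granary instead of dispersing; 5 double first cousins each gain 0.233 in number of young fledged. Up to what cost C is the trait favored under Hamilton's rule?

r to a double first cousin = 0.25 (double first cousins share both grandparent pairs — four paths of length 4: r = 4·(1/2)^4 = 1/4).
Hamilton's rule: n·r·B > C, so the trait is favored while C < n·r·B = 5·0.25·0.233 = 0.29125.

0.29125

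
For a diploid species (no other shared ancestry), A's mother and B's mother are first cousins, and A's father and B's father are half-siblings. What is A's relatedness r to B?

0.09375

Independent pedigree routes through distinct common ancestors add.
A and B are related in two ways: second cousins through their mothers (r = 1/32) and half first cousins through their fathers (r = 1/16).
r = 1/32 + 1/16 = 0.09375.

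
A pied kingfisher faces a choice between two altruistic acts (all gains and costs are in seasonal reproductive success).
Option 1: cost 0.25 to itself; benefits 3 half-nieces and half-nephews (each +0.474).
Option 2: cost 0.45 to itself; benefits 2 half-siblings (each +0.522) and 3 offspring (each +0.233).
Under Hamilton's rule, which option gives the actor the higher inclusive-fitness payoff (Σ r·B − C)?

Option 2

Option 1: r to a half-niece or half-nephew = 0.125.
Option 1: Σ r·B − C = (3·0.125·0.474) − 0.25 = -0.07225.
Option 2: r to a half-sibling = 0.25.
Option 2: r to an offspring = 0.5.
Option 2: Σ r·B − C = (2·0.25·0.522 + 3·0.5·0.233) − 0.45 = 0.1605.
Option 2 has the higher net inclusive-fitness payoff.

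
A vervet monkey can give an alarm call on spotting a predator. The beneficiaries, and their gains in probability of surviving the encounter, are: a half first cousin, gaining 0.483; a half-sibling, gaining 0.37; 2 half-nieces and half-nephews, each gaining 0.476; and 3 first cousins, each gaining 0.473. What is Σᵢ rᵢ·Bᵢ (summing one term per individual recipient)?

0.4190625

r to a half first cousin = 1/16 (half first cousins share one grandparent — one path of length 4: r = (1/2)^4 = 1/16).
r to a half-sibling = 1/4 (half-sibs share one parent — one path of length 2: r = (1/2)^2 = 1/4).
r to a half-niece or half-nephew = 1/8 (half-aunt/uncle↔niece/nephew: one path of length 3: r = (1/2)^3 = 1/8).
r to a first cousin = 0.125 (first cousins share one grandparent pair — two paths of length 4: r = 2·(1/2)^4 = 1/8).
Summing one r·B term per recipient: 1·0.0625·0.483 + 1·0.25·0.37 + 2·0.125·0.476 + 3·0.125·0.473 = 0.4190625.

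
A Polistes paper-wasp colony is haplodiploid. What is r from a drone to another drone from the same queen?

0.5

Haploid brothers each carry a random half of the queen's diploid genome, so on average they share half: r = 1/2.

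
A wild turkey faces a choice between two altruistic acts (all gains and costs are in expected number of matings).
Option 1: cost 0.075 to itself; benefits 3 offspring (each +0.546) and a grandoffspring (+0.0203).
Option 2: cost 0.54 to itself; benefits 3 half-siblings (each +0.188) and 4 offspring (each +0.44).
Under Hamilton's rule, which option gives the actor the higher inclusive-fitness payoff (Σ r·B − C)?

Option 1: r to an offspring = 0.5.
Option 1: r to a grandoffspring = 0.25.
Option 1: Σ r·B − C = (3·0.5·0.546 + 1·0.25·0.0203) − 0.075 = 0.749075.
Option 2: r to a half-sibling = 0.25.
Option 2: r to an offspring = 0.5.
Option 2: Σ r·B − C = (3·0.25·0.188 + 4·0.5·0.44) − 0.54 = 0.481.
Option 1 has the higher net inclusive-fitness payoff.

Option 1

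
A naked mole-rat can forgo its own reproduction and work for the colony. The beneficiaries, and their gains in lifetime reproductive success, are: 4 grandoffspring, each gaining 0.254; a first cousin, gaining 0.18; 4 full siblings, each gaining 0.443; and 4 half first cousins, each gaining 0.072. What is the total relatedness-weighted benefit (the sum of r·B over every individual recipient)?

1.1805

r to a grandoffspring = 0.25 (two parent–offspring links: r = (1/2)^2 = 1/4).
r to a first cousin = 1/8 (first cousins share one grandparent pair — two paths of length 4: r = 2·(1/2)^4 = 1/8).
r to a full sibling = 0.5 (full sibs share both parents — two paths of length 2: r = 2·(1/2)^2 = 1/2).
r to a half first cousin = 1/16 (half first cousins share one grandparent — one path of length 4: r = (1/2)^4 = 1/16).
Summing one r·B term per recipient: 4·0.25·0.254 + 1·0.125·0.18 + 4·0.5·0.443 + 4·0.0625·0.072 = 1.1805.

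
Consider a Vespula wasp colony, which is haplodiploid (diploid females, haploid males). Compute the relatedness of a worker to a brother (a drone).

0.25

Her haploid brother carries none of their father's genes and a random half of their mother's genome; that half matches the maternal half of her own genome with probability 1/2: r = 1/2 · 1/2 = 1/4.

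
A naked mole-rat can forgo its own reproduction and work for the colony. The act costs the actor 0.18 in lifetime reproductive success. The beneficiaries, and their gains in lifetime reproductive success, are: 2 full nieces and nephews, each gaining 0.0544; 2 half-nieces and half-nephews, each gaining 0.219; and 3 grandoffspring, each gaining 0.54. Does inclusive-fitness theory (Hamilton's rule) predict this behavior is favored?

Yes

Hamilton's rule: the trait is favored when the sum of r·B over every recipient exceeds the actor's cost C.
r to a full niece or nephew = 1/4 (full aunt/uncle↔niece/nephew: two paths of length 3 through the shared grandparent pair: r = 2·(1/2)^3 = 1/4).
r to a half-niece or half-nephew = 1/8 (half-aunt/uncle↔niece/nephew: one path of length 3: r = (1/2)^3 = 1/8).
r to a grandoffspring = 0.25 (two parent–offspring links: r = (1/2)^2 = 1/4).
Summing one r·B term per recipient: 2·0.25·0.0544 + 2·0.125·0.219 + 3·0.25·0.54 = 0.48695.
0.48695 > 0.18: the indirect benefit exceeds the cost.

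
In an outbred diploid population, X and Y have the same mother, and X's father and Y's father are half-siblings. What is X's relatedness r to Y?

Relatedness sums over independent paths through distinct common ancestors.
X and Y are related in two ways: half-sibs through their shared mother (r = 1/4) and half first cousins through their fathers (r = 1/16).
r = 1/4 + 1/16 = 5/16 = 0.3125.

0.3125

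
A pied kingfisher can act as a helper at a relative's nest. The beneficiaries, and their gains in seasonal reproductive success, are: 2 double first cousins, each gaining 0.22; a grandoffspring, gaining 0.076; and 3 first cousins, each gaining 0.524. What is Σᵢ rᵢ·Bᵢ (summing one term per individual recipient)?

r to a double first cousin = 0.25 (double first cousins share both grandparent pairs — four paths of length 4: r = 4·(1/2)^4 = 1/4).
r to a grandoffspring = 1/4 (two parent–offspring links: r = (1/2)^2 = 1/4).
r to a first cousin = 1/8 (first cousins share one grandparent pair — two paths of length 4: r = 2·(1/2)^4 = 1/8).
Summing one r·B term per recipient: 2·0.25·0.22 + 1·0.25·0.076 + 3·0.125·0.524 = 0.3255.

0.3255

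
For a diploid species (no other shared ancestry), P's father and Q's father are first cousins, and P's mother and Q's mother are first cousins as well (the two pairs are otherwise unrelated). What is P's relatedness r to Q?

0.0625

Wright's path rule: contributions from independent ancestry routes add.
P and Q are related in two ways: second cousins through their fathers (r = 1/32) and second cousins through their mothers (r = 1/32).
r = 1/32 + 1/32 = 0.0625.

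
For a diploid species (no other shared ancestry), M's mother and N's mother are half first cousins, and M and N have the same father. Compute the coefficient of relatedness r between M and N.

With two independent routes of shared ancestry, r is the sum of the two contributions.
M and N are related in two ways: half second cousins through their mothers (r = 1/64) and half-sibs through their shared father (r = 1/4).
r = 1/64 + 1/4 = 0.265625.

0.265625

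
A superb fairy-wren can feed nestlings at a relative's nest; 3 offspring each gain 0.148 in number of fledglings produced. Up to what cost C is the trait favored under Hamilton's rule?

r to an offspring = 1/2 (one parent–offspring link: r = (1/2)^1 = 1/2).
Hamilton's rule: n·r·B > C, so the trait is favored while C < n·r·B = 3·0.5·0.148 = 0.222.

0.222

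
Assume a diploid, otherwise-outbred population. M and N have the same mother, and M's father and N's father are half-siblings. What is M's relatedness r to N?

With two independent routes of shared ancestry, r is the sum of the two contributions.
M and N are related in two ways: half-sibs through their shared mother (r = 1/4) and half first cousins through their fathers (r = 1/16).
r = 1/4 + 1/16 = 0.3125.

0.3125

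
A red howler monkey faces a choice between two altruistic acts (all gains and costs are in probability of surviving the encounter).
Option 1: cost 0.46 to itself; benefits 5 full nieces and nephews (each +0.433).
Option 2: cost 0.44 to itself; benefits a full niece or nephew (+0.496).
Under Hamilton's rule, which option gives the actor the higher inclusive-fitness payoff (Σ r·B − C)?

Option 1

Option 1: r to a full niece or nephew = 0.25.
Option 1: Σ r·B − C = (5·0.25·0.433) − 0.46 = 0.08125.
Option 2: r to a full niece or nephew = 0.25.
Option 2: Σ r·B − C = (1·0.25·0.496) − 0.44 = -0.316.
Option 1 has the higher net inclusive-fitness payoff.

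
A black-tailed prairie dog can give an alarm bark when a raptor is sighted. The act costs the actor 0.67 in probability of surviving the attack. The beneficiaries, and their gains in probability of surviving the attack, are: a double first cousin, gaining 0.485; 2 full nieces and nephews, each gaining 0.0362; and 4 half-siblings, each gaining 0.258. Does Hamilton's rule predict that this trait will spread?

No

Hamilton's rule: the trait is favored when the sum of r·B over every recipient exceeds the actor's cost C.
r to a double first cousin = 0.25 (double first cousins share both grandparent pairs — four paths of length 4: r = 4·(1/2)^4 = 1/4).
r to a full niece or nephew = 0.25 (full aunt/uncle↔niece/nephew: two paths of length 3 through the shared grandparent pair: r = 2·(1/2)^3 = 1/4).
r to a half-sibling = 0.25 (half-sibs share one parent — one path of length 2: r = (1/2)^2 = 1/4).
Summing one r·B term per recipient: 1·0.25·0.485 + 2·0.25·0.0362 + 4·0.25·0.258 = 0.39735.
0.39735 < 0.67: the indirect benefit is less than the cost.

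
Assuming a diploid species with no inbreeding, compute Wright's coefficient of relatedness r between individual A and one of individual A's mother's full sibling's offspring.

Each parent–offspring link contributes a factor of 1/2, and independent paths through distinct common ancestors add.
First cousins share one grandparent pair — two paths of length 4: r = 2·(1/2)^4 = 1/8.

0.125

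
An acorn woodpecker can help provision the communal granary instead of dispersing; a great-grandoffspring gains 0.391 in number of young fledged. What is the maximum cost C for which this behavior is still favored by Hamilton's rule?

0.048875

r to a great-grandoffspring = 0.125 (three parent–offspring links: r = (1/2)^3 = 1/8).
Hamilton's rule: n·r·B > C, so the trait is favored while C < n·r·B = 1·0.125·0.391 = 0.048875.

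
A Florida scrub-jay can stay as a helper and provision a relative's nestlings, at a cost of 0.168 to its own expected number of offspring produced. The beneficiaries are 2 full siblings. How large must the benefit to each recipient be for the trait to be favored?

0.168

r to a full sibling = 1/2 (full sibs share both parents — two paths of length 2: r = 2·(1/2)^2 = 1/2).
Hamilton's rule with n recipients of equal r: n·r·B > C, so B > C/(n·r) = 0.168/(2·0.5) = 0.168.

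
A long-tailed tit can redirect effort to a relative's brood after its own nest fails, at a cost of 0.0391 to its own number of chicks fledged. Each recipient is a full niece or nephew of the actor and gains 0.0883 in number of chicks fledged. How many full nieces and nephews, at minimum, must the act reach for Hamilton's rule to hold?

2

r to a full niece or nephew = 0.25 (full aunt/uncle↔niece/nephew: two paths of length 3 through the shared grandparent pair: r = 2·(1/2)^3 = 1/4).
Hamilton's rule: n·r·B > C  ⇒  n > C/(r·B) = 0.0391/(0.25·0.0883) = 1.771.
The smallest integer exceeding 1.771 is 2.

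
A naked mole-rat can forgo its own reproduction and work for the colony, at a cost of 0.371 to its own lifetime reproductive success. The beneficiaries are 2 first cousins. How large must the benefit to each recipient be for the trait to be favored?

r to a first cousin = 1/8 (first cousins share one grandparent pair — two paths of length 4: r = 2·(1/2)^4 = 1/8).
Hamilton's rule with n recipients of equal r: n·r·B > C, so B > C/(n·r) = 0.371/(2·0.125) = 1.484.

1.484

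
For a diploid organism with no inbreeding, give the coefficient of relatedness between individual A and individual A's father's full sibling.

Each parent–offspring link contributes a factor of 1/2, and independent paths through distinct common ancestors add.
Full aunt/uncle↔niece/nephew: two paths of length 3 through the shared grandparent pair: r = 2·(1/2)^3 = 1/4.

0.25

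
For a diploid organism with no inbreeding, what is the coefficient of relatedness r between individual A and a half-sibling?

Each parent–offspring link contributes a factor of 1/2, and independent paths through distinct common ancestors add.
Half-sibs share one parent — one path of length 2: r = (1/2)^2 = 1/4.

0.25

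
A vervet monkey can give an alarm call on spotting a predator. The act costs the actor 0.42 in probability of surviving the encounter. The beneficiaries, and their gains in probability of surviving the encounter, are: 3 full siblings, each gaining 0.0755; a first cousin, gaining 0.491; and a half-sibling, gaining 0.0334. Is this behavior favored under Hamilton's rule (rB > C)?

No

Hamilton's rule: the trait is favored when the sum of r·B over every recipient exceeds the actor's cost C.
r to a full sibling = 1/2 (full sibs share both parents — two paths of length 2: r = 2·(1/2)^2 = 1/2).
r to a first cousin = 1/8 (first cousins share one grandparent pair — two paths of length 4: r = 2·(1/2)^4 = 1/8).
r to a half-sibling = 1/4 (half-sibs share one parent — one path of length 2: r = (1/2)^2 = 1/4).
Summing one r·B term per recipient: 3·0.5·0.0755 + 1·0.125·0.491 + 1·0.25·0.0334 = 0.182975.
0.182975 < 0.42: the indirect benefit is less than the cost.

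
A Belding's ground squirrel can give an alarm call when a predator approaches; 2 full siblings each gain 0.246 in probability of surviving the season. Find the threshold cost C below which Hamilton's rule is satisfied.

r to a full sibling = 0.5 (full sibs share both parents — two paths of length 2: r = 2·(1/2)^2 = 1/2).
Hamilton's rule: n·r·B > C, so the trait is favored while C < n·r·B = 2·0.5·0.246 = 0.246.

0.246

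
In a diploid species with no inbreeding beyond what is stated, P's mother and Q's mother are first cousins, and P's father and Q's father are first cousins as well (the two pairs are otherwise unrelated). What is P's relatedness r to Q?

0.0625

Independent pedigree routes through distinct common ancestors add.
P and Q are related in two ways: second cousins through their mothers (r = 1/32) and second cousins through their fathers (r = 1/32).
r = 1/32 + 1/32 = 1/16 = 0.0625.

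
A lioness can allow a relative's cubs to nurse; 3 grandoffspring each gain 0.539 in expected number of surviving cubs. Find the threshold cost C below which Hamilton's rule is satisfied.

r to a grandoffspring = 0.25 (two parent–offspring links: r = (1/2)^2 = 1/4).
Hamilton's rule: n·r·B > C, so the trait is favored while C < n·r·B = 3·0.25·0.539 = 0.40425.

0.40425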